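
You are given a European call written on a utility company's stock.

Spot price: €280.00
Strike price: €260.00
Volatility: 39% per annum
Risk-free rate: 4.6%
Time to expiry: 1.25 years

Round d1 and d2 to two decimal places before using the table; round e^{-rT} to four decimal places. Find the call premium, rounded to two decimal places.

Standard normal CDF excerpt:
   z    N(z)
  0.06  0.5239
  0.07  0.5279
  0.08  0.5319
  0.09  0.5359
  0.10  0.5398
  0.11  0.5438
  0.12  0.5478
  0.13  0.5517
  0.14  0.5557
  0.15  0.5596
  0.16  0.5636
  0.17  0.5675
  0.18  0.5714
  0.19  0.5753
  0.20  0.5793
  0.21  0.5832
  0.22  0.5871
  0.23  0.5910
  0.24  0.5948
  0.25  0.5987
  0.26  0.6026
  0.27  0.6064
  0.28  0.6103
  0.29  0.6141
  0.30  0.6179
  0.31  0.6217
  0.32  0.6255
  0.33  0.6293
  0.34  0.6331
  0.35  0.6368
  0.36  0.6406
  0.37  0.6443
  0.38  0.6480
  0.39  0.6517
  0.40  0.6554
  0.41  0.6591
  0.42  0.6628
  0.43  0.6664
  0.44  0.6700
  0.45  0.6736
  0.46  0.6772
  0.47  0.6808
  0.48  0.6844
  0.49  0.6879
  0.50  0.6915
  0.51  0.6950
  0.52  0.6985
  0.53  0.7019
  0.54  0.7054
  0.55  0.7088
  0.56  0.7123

€65.02

T = 1.25;  σ√T = 0.4360
d₁ = [ln(280/260) + (0.046 + 0.39²/2)·1.25] / 0.4360 = [0.0741 + 0.1526] / 0.4360 = 0.5198 which rounds to 0.52
d₂ = d₁ − σ√T = 0.5198 − 0.4360 = 0.0838 which rounds to 0.08
exp(−rT) = exp(−0.046·1.25) = 0.9441
N(d₁) = N(0.52) = 0.6985;  N(d₂) = N(0.08) = 0.5319
C = 280·0.6985 − 260·0.9441·0.5319 = 195.5800 − 130.5634 = 65.0166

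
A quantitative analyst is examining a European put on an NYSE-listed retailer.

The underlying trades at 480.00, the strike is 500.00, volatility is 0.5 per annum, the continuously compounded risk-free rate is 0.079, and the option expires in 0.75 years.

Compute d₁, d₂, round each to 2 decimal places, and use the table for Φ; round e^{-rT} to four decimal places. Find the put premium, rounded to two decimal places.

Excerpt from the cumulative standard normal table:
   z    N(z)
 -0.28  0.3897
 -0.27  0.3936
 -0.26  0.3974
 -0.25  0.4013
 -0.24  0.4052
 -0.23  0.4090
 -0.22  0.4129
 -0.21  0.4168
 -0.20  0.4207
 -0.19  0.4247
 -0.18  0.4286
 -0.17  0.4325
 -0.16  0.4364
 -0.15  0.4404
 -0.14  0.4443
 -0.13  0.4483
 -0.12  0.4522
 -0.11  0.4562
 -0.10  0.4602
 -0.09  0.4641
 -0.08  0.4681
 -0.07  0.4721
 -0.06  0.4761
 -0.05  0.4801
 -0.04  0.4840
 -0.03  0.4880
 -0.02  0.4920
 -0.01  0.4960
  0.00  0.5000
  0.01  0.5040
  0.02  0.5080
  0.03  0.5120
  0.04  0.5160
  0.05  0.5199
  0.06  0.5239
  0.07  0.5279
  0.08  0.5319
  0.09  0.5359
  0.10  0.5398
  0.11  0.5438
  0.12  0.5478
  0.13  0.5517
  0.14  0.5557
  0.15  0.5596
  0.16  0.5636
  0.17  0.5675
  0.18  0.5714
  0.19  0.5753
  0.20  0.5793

76.68

σ√T = 0.5 × 0.8660 = 0.4330
d₁ = [ln(480/500) + (0.079 + 0.5²/2)·0.75] / 0.4330 = [-0.0408 + 0.1530] / 0.4330 = 0.2591 → 0.26
d₂ = d₁ − σ√T = 0.2591 − 0.4330 = -0.1739 → -0.17
exp(−rT) = exp(−0.079·0.75) = 0.9425
N(−d₂) = N(0.17) = 0.5675;  N(−d₁) = N(-0.26) = 0.3974
P = 500·0.9425·0.5675 − 480·0.3974 = 267.4344 − 190.7520 = 76.6824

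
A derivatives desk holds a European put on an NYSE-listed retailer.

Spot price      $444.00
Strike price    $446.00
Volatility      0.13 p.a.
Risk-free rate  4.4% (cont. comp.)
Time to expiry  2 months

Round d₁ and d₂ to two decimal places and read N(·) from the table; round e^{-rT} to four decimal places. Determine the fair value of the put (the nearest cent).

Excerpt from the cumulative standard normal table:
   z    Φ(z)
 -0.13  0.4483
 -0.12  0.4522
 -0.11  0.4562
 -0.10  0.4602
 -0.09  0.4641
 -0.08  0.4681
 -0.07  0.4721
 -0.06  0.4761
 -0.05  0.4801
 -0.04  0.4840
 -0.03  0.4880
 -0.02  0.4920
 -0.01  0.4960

$8.22

σ√T = 0.13·√0.1667 = 0.0531
ln(S/K) + (r + σ²/2)T = ln(444/446) + (0.044 + 0.13²/2)·0.1667 = -0.0045 + 0.0087 = 0.0042
d₁ = 0.0042 / 0.0531 = 0.0800 ≈ 0.08
d₂ = d₁ − σ√T = 0.0800 − 0.0531 = 0.0270 ≈ 0.03
e^(−rT) = e^(−0.044·0.1667) = 0.9927
P = 446·0.9927·N(-0.03) − 444·N(-0.08) = 446·0.9927·0.4880 − 444·0.4681 = 216.0592 − 207.8364 = 8.2228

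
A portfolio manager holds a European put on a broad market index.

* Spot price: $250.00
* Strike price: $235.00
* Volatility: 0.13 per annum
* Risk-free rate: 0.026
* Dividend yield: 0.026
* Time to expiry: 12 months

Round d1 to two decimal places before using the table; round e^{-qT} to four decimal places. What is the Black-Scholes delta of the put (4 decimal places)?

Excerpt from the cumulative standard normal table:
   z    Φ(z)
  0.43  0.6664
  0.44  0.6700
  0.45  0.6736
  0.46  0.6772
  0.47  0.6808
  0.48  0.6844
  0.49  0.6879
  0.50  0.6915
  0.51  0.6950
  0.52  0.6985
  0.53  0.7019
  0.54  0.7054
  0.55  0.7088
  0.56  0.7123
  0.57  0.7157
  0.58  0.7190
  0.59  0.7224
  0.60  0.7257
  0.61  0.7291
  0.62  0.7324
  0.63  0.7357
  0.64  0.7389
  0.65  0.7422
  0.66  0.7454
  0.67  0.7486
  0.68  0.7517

T = 1;  σ√T = 0.1300
ln(S/K) + (r − q + σ²/2)T = ln(250/235) + (0.026 − 0.026 + 0.13²/2)·1 = 0.0619 + 0.0085 = 0.0703
d₁ = 0.0703 / 0.1300 = 0.5410 → 0.54
N(d₁) = N(0.54) = 0.7054
Δ_put = e^(−qT)·(N(d₁) − 1) = 0.9743·(0.7054 − 1) = -0.2870

-0.2870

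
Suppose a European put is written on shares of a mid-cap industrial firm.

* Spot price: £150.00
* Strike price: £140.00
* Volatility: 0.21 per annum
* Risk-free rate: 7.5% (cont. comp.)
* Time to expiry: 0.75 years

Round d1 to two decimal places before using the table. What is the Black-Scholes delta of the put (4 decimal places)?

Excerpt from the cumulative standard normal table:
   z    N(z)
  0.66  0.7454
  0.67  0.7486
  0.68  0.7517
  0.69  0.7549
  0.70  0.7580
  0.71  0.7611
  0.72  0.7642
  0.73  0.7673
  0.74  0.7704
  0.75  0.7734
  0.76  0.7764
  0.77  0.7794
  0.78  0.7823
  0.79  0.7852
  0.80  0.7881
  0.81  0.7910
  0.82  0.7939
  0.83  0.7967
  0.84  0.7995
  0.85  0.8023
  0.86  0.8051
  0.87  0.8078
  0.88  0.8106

σ√T = 0.21·√0.75 = 0.1819
ln(S/K) + (r + σ²/2)T = ln(150/140) + (0.075 + 0.21²/2)·0.75 = 0.0690 + 0.0728 = 0.1418
d₁ = 0.1418 / 0.1819 = 0.7796 ≈ 0.78
N(d₁) = N(0.78) = 0.7823
Δ_put = N(d₁) − 1 = 0.7823 − 1 = -0.2177

-0.2177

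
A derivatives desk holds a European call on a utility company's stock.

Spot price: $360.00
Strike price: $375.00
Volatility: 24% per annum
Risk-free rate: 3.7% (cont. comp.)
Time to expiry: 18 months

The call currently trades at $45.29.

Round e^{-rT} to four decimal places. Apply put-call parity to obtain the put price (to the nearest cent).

$40.04

e^(−rT) = e^(−0.037·1.5) = 0.9460
Put-call parity: C − P = S − K·e^(−rT) = 360 − 375·0.9460 = 360 − 354.7500 = 5.2500
P = C − (C − P) = 45.29 − (5.2500) = 40.0400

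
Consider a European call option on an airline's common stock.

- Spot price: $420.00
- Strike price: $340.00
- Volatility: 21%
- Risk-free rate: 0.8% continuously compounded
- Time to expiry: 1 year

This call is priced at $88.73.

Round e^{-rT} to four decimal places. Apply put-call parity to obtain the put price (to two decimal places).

exp(−rT) = exp(−0.008·1) = 0.9920
Put-call parity: C − P = S − K·e^(−rT) = 420 − 340·0.9920 = 420 − 337.2800 = 82.7200
P = C − (C − P) = 88.73 − (82.7200) = 6.0100

$6.01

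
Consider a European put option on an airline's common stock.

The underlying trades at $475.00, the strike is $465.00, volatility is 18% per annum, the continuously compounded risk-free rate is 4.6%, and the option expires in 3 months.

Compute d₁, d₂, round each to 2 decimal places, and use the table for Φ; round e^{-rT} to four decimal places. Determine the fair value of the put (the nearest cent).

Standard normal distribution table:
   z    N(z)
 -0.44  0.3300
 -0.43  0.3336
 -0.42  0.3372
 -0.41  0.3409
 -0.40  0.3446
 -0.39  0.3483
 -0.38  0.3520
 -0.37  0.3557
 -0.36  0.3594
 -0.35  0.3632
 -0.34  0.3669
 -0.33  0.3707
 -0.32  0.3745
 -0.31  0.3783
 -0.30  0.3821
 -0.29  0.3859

$10.23

σ√T = 0.18 × 0.5000 = 0.0900
ln(S/K) + (r + σ²/2)T = ln(475/465) + (0.046 + 0.18²/2)·0.25 = 0.0213 + 0.0155 = 0.0368
d₁ = 0.0368 / 0.0900 = 0.4092 ⇒ 0.41
d₂ = d₁ − σ√T = 0.4092 − 0.0900 = 0.3192 ⇒ 0.32
e^(−rT) = e^(−0.046·0.25) = 0.9886
N(−d₂) = N(-0.32) = 0.3745;  N(−d₁) = N(-0.41) = 0.3409
P = 465·0.9886·0.3745 − 475·0.3409 = 172.1573 − 161.9275 = 10.2298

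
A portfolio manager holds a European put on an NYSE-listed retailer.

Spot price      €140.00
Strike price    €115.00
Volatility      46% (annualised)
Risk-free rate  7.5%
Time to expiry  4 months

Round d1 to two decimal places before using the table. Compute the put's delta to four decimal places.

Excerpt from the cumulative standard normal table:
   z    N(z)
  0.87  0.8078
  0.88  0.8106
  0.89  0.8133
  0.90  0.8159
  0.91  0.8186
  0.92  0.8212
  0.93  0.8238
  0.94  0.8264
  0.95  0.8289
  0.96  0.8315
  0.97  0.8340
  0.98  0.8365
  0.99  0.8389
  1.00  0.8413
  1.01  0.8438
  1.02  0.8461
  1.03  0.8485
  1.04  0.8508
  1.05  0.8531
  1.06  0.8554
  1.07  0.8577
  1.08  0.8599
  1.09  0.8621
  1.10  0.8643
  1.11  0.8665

σ√T = 0.46·√0.3333 = 0.2656
d₁ = [ln(140/115) + (0.075 + ½·0.46²)·0.3333] / (σ√T) = (0.1967 + 0.0603) / 0.2656 = 0.9676 → 0.97
N(d₁) = N(0.97) = 0.8340
Δ_put = N(d₁) − 1 = 0.8340 − 1 = -0.1660

-0.1660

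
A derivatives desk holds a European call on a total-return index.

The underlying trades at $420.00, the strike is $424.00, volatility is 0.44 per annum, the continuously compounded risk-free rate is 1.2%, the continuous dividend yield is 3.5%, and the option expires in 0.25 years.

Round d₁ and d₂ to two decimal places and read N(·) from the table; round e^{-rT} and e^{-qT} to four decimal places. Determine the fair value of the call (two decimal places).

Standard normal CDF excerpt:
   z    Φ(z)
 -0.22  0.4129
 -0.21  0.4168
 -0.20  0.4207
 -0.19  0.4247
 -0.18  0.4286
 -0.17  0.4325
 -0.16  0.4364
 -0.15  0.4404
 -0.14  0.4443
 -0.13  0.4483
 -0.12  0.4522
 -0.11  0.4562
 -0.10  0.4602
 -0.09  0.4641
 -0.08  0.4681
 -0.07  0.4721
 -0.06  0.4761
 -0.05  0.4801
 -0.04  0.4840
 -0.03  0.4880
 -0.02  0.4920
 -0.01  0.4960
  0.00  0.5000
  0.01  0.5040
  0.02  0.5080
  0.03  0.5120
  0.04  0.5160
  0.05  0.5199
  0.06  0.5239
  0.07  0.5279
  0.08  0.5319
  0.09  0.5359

T = 0.25;  σ√T = 0.2200
ln(S/K) + (r − q + σ²/2)T = ln(420/424) + (0.012 − 0.035 + 0.44²/2)·0.25 = -0.0095 + 0.0184 = 0.0090
d₁ = 0.0090 / 0.2200 = 0.0408 → 0.04
d₂ = d₁ − σ√T = 0.0408 − 0.2200 = -0.1792 → -0.18
e^(−qT) = e^(−0.035·0.25) = 0.9913;  e^(−rT) = e^(−0.012·0.25) = 0.9970
N(d₁) = N(0.04) = 0.5160;  N(d₂) = N(-0.18) = 0.4286
C = 420·0.9913·0.5160 − 424·0.9970·0.4286 = 214.8345 − 181.1812 = 33.6533

$33.65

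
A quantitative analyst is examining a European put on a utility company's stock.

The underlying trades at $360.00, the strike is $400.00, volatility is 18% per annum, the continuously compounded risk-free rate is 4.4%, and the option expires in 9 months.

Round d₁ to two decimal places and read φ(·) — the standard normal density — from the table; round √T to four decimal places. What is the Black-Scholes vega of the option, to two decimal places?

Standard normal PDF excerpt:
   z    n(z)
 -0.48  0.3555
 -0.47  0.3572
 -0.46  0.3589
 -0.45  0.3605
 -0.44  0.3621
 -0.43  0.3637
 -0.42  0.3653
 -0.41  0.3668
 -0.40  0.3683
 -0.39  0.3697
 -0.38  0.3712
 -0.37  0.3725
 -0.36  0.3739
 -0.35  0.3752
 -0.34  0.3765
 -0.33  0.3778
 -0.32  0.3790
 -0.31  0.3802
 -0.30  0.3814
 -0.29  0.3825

115.26

σ√T = 0.18 × 0.8660 = 0.1559
d₁ = [ln(360/400) + (0.044 + 0.18²/2)·0.75] / 0.1559 = [-0.1054 + 0.0451] / 0.1559 = -0.3863 ⇒ -0.39
√T = √0.75 = 0.8660
φ(d₁) = φ(-0.39) = 0.3697
vega = S·φ(d₁)·√T = 360·0.3697·0.8660 = 115.2577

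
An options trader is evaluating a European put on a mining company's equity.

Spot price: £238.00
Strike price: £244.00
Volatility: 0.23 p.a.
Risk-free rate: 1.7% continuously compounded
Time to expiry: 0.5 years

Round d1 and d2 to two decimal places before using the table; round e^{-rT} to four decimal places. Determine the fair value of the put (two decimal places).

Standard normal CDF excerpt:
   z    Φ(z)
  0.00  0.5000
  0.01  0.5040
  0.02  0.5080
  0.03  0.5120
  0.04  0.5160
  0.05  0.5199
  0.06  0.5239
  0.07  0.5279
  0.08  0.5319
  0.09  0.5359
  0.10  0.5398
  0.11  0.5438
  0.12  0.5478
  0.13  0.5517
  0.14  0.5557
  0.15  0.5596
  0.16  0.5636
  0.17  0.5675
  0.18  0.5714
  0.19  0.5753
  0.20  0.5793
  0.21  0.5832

σ√T = 0.23 × 0.7071 = 0.1626
ln(S/K) + (r + σ²/2)T = ln(238/244) + (0.017 + 0.23²/2)·0.5 = -0.0249 + 0.0217 = -0.0032
d₁ = -0.0032 / 0.1626 = -0.0195 which rounds to -0.02
d₂ = d₁ − σ√T = -0.0195 − 0.1626 = -0.1821 which rounds to -0.18
exp(−rT) = exp(−0.017·0.5) = 0.9915
P = 244·0.9915·N(0.18) − 238·N(0.02) = 244·0.9915·0.5714 − 238·0.5080 = 138.2365 − 120.9040 = 17.3325

£17.33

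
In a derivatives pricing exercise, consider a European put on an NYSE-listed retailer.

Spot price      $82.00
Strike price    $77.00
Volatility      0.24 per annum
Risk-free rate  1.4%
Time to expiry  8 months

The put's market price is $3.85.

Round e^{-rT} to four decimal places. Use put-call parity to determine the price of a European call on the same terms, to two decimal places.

e^(−rT) = e^(−0.014·0.6667) = 0.9907
Put-call parity: C − P = S − K·e^(−rT) = 82 − 77·0.9907 = 82 − 76.2839 = 5.7161
C = P + (C − P) = 3.85 + (5.7161) = 9.5661

$9.57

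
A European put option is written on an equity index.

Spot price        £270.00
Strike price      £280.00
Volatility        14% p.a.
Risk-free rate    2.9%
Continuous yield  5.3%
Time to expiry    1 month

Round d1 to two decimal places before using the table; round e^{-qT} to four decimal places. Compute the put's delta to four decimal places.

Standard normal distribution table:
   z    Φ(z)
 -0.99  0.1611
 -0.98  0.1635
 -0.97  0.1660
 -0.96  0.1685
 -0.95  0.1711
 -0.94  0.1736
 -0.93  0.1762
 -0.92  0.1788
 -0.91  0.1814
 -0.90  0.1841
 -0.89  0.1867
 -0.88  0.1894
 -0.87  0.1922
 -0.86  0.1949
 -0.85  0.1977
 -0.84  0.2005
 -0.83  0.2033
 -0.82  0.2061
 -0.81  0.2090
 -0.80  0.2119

-0.8202

σ√T = 0.14·√0.08333 = 0.0404
d₁ = [ln(270/280) + (0.029 − 0.053 + 0.14²/2)·0.08333] / 0.0404 = [-0.0364 − 0.0012] / 0.0404 = -0.9291 ⇒ -0.93
N(d₁) = N(-0.93) = 0.1762
Δ_put = e^(−qT)·(N(d₁) − 1) = 0.9956·(0.1762 − 1) = -0.8202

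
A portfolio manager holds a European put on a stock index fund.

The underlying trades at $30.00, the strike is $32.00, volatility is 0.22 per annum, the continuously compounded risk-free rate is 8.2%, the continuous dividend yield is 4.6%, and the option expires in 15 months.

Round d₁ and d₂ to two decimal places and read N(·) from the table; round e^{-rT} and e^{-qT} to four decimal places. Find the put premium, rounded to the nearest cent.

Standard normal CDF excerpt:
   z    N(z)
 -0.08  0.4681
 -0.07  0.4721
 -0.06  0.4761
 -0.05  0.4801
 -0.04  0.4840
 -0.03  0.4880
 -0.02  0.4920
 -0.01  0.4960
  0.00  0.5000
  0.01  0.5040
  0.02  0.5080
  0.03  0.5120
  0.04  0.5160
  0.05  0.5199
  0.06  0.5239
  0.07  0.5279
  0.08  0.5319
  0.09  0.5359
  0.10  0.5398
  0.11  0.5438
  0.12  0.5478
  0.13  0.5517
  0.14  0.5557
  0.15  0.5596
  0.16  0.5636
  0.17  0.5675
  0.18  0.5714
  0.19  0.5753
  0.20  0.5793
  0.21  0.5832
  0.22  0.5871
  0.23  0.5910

T = 1.25;  σ√T = 0.2460
d₁ = [ln(30/32) + (0.082 − 0.046 + 0.22²/2)·1.25] / 0.2460 = [-0.0645 + 0.0753] / 0.2460 = 0.0435 ≈ 0.04
d₂ = d₁ − σ√T = 0.0435 − 0.2460 = -0.2024 ≈ -0.20
e^(−qT) = e^(−0.046·1.25) = 0.9441;  e^(−rT) = e^(−0.082·1.25) = 0.9026
N(−d₂) = N(0.20) = 0.5793;  N(−d₁) = N(-0.04) = 0.4840
P = 32·0.9026·0.5793 − 30·0.9441·0.4840 = 16.7320 − 13.7083 = 3.0237

$3.02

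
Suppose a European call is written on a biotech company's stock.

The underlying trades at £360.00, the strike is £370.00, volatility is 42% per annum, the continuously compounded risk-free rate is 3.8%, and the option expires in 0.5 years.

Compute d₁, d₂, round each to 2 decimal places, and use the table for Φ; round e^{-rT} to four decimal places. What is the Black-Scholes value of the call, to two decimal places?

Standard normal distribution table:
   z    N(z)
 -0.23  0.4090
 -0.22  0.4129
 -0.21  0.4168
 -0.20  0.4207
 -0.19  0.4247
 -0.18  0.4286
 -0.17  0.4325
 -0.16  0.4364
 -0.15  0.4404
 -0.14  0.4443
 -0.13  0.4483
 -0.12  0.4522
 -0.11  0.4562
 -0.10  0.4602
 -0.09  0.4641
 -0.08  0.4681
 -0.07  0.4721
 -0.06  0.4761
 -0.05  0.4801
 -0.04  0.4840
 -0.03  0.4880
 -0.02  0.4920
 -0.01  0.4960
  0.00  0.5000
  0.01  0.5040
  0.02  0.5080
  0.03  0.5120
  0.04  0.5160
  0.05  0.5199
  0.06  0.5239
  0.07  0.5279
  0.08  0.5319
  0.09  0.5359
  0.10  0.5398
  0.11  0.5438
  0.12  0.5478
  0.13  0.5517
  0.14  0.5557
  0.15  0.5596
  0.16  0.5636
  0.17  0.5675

£41.61

σ√T = 0.42·√0.5 = 0.2970
d₁ = [ln(360/370) + (0.038 + 0.42²/2)·0.5] / 0.2970 = [-0.0274 + 0.0631] / 0.2970 = 0.1202 ≈ 0.12
d₂ = d₁ − σ√T = 0.1202 − 0.2970 = -0.1768 ≈ -0.18
exp(−rT) = exp(−0.038·0.5) = 0.9812
N(d₁) = N(0.12) = 0.5478;  N(d₂) = N(-0.18) = 0.4286
C = 360·0.5478 − 370·0.9812·0.4286 = 197.2080 − 155.6007 = 41.6073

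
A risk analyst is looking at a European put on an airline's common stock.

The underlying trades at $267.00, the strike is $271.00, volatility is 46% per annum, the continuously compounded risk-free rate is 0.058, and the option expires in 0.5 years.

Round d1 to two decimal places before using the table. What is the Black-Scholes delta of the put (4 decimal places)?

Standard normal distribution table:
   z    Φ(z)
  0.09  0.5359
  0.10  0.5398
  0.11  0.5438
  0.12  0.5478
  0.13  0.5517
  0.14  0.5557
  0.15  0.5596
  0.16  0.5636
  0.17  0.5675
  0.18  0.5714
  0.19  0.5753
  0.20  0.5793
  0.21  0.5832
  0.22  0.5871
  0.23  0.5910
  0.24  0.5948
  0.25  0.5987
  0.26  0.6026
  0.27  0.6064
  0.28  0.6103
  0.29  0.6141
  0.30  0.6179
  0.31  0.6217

-0.4168

T = 0.5;  σ√T = 0.3253
ln(S/K) + (r + σ²/2)T = ln(267/271) + (0.058 + 0.46²/2)·0.5 = -0.0149 + 0.0819 = 0.0670
d₁ = 0.0670 / 0.3253 = 0.2061 ⇒ 0.21
N(d₁) = N(0.21) = 0.5832
Δ_put = N(d₁) − 1 = 0.5832 − 1 = -0.4168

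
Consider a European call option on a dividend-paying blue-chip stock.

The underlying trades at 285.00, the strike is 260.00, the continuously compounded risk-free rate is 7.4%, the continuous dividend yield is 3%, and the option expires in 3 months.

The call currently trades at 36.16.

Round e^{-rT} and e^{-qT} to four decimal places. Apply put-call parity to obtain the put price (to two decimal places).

exp(−qT) = exp(−0.03·0.25) = 0.9925;  exp(−rT) = exp(−0.074·0.25) = 0.9817
Put-call parity: C − P = S·e^(−qT) − K·e^(−rT) = 285·0.9925 − 260·0.9817 = 282.8625 − 255.2420 = 27.6205
P = C − (C − P) = 36.16 − (27.6205) = 8.5395

8.54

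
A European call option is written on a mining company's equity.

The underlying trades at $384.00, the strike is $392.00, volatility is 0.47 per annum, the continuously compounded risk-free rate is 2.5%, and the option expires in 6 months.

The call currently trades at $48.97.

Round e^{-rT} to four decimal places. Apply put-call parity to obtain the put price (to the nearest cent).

e^(−rT) = e^(−0.025·0.5) = 0.9876
Put-call parity: C − P = S − K·e^(−rT) = 384 − 392·0.9876 = 384 − 387.1392 = -3.1392
P = C − (C − P) = 48.97 − (-3.1392) = 52.1092

$52.11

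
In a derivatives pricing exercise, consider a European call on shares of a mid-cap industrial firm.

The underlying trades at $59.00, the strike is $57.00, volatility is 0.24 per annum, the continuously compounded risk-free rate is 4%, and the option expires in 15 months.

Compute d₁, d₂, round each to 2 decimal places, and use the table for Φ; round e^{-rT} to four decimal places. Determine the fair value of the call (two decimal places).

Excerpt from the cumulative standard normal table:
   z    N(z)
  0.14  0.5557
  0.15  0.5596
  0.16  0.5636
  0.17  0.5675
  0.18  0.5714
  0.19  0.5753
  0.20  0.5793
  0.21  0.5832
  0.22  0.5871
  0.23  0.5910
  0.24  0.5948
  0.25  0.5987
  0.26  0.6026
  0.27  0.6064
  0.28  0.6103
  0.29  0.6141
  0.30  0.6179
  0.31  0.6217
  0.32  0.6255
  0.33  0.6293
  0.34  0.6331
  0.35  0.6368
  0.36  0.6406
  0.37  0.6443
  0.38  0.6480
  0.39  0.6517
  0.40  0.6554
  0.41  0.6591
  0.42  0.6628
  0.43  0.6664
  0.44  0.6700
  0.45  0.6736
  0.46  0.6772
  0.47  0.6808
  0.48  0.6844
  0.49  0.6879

$8.76

T = 1.25;  σ√T = 0.2683
d₁ = [ln(59/57) + (0.04 + ½·0.24²)·1.25] / (σ√T) = (0.0345 + 0.0860) / 0.2683 = 0.4490 which rounds to 0.45
d₂ = 0.4490 − 0.2683 = 0.1807 which rounds to 0.18
exp(−rT) = exp(−0.04·1.25) = 0.9512
C = 59·N(0.45) − 57·0.9512·N(0.18) = 59·0.6736 − 57·0.9512·0.5714 = 39.7424 − 30.9804 = 8.7620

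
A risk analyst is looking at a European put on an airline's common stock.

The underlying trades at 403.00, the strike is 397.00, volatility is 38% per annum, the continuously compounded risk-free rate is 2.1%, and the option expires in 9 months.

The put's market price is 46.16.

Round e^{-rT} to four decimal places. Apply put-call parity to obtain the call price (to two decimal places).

58.35

e^(−rT) = e^(−0.021·0.75) = 0.9844
Put-call parity: C − P = S − K·e^(−rT) = 403 − 397·0.9844 = 403 − 390.8068 = 12.1932
C = P + (C − P) = 46.16 + (12.1932) = 58.3532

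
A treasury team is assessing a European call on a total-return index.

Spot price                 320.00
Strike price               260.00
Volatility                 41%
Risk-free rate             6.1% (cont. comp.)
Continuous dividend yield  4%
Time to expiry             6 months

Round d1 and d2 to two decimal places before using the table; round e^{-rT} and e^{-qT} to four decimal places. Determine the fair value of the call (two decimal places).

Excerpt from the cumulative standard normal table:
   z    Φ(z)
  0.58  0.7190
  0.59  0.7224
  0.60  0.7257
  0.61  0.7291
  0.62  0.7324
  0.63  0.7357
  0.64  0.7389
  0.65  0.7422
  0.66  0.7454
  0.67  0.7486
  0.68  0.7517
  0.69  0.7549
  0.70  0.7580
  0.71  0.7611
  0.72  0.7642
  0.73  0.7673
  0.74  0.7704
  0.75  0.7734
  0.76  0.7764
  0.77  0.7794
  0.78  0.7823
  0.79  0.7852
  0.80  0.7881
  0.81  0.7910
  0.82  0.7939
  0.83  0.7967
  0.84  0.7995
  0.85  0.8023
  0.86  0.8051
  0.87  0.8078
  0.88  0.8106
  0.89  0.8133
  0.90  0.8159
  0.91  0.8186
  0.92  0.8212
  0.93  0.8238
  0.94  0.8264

72.04

σ√T = 0.41 × 0.7071 = 0.2899
d₁ = [ln(320/260) + (0.061 − 0.04 + ½·0.41²)·0.5] / (σ√T) = (0.2076 + 0.0525) / 0.2899 = 0.8974 → 0.90
d₂ = 0.8974 − 0.2899 = 0.6075 → 0.61
exp(−qT) = exp(−0.04·0.5) = 0.9802;  exp(−rT) = exp(−0.061·0.5) = 0.9700
N(d₁) = N(0.90) = 0.8159;  N(d₂) = N(0.61) = 0.7291
C = 320·0.9802·0.8159 − 260·0.9700·0.7291 = 255.9185 − 183.8790 = 72.0394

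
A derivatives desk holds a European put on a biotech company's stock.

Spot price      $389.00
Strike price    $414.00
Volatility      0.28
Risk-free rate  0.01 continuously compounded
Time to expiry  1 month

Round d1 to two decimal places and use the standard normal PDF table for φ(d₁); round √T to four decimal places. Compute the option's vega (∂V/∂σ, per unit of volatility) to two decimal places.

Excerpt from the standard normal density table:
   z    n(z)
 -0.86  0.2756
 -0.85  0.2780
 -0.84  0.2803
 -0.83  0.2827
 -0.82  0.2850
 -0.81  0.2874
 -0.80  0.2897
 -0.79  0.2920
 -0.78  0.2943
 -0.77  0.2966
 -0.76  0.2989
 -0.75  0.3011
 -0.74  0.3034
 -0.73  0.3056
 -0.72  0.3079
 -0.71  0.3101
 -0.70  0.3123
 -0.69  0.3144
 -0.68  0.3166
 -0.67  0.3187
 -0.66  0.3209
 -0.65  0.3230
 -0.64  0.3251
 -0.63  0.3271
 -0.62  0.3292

T = 0.08333;  σ√T = 0.0808
d₁ = [ln(389/414) + (0.01 + ½·0.28²)·0.08333] / (σ√T) = (-0.0623 + 0.0041) / 0.0808 = -0.7199 which rounds to -0.72
√T = √0.08333 = 0.2887
φ(d₁) = φ(-0.72) = 0.3079
vega = S·φ(d₁)·√T = 389·0.3079·0.2887 = 34.5785
(The call has the same vega.)

34.58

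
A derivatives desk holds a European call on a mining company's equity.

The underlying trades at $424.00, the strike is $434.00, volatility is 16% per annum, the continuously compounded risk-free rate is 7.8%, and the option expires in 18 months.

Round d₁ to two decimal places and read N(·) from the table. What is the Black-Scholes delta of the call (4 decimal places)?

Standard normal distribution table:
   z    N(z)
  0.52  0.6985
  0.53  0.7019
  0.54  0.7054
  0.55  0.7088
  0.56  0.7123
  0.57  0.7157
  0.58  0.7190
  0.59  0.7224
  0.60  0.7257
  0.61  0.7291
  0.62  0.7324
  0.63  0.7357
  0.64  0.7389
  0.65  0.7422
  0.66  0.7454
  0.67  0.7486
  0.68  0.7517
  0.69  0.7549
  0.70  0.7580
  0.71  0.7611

σ√T = 0.16 × 1.2247 = 0.1960
d₁ = [ln(424/434) + (0.078 + 0.16²/2)·1.5] / 0.1960 = [-0.0233 + 0.1362] / 0.1960 = 0.5761 which rounds to 0.58
N(d₁) = N(0.58) = 0.7190
Δ_call = N(d₁) = 0.7190

0.7190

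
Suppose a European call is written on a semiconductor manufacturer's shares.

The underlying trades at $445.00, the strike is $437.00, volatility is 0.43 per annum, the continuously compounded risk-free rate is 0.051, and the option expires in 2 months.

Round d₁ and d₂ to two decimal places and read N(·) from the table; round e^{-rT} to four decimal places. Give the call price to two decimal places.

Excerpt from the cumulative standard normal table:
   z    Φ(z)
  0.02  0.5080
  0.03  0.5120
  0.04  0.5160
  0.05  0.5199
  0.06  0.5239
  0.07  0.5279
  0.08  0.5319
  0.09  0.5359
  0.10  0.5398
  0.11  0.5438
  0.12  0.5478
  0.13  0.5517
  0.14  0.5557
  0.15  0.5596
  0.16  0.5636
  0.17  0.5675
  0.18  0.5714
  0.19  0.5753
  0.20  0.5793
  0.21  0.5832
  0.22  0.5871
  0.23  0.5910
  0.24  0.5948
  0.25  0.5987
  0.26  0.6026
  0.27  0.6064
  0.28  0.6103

$37.69

σ√T = 0.43·√0.1667 = 0.1755
ln(S/K) + (r + σ²/2)T = ln(445/437) + (0.051 + 0.43²/2)·0.1667 = 0.0181 + 0.0239 = 0.0420
d₁ = 0.0420 / 0.1755 = 0.2395 ≈ 0.24
d₂ = d₁ − σ√T = 0.2395 − 0.1755 = 0.0640 ≈ 0.06
e^(−rT) = e^(−0.051·0.1667) = 0.9915
N(d₁) = N(0.24) = 0.5948;  N(d₂) = N(0.06) = 0.5239
C = 445·0.5948 − 437·0.9915·0.5239 = 264.6860 − 226.9983 = 37.6877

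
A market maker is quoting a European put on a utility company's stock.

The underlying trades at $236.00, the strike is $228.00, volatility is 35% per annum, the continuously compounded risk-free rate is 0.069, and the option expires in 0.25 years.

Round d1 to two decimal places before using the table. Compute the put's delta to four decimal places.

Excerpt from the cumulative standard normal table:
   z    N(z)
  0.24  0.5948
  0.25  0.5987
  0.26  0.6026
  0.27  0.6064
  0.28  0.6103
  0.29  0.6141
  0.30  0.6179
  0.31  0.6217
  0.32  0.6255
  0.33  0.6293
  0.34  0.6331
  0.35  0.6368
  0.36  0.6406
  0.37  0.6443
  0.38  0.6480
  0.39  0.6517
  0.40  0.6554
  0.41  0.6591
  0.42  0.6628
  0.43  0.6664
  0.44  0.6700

σ√T = 0.35·√0.25 = 0.1750
ln(S/K) + (r + σ²/2)T = ln(236/228) + (0.069 + 0.35²/2)·0.25 = 0.0345 + 0.0326 = 0.0670
d₁ = 0.0670 / 0.1750 = 0.3831 → 0.38
N(d₁) = N(0.38) = 0.6480
Δ_put = N(d₁) − 1 = 0.6480 − 1 = -0.3520

-0.3520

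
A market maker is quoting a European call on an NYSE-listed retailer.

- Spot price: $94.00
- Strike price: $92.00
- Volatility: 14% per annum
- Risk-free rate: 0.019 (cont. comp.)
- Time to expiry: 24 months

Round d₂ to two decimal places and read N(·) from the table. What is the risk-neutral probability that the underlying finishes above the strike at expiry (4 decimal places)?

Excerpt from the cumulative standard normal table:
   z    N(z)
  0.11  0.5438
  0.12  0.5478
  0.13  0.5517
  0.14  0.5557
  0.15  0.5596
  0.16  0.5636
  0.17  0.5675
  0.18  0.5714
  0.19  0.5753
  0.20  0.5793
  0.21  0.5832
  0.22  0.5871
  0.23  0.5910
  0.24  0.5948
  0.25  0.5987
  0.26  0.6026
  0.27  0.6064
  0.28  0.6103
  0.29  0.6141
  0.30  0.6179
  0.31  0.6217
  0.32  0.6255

0.5793

σ√T = 0.14·√2 = 0.1980
d₁ = [ln(94/92) + (0.019 + 0.14²/2)·2] / 0.1980 = [0.0215 + 0.0576] / 0.1980 = 0.3995 ≈ 0.40
d₂ = d₁ − σ√T = 0.3995 − 0.1980 = 0.2016 ≈ 0.20
Pr(exercise) under Q = N(d₂) = 0.5793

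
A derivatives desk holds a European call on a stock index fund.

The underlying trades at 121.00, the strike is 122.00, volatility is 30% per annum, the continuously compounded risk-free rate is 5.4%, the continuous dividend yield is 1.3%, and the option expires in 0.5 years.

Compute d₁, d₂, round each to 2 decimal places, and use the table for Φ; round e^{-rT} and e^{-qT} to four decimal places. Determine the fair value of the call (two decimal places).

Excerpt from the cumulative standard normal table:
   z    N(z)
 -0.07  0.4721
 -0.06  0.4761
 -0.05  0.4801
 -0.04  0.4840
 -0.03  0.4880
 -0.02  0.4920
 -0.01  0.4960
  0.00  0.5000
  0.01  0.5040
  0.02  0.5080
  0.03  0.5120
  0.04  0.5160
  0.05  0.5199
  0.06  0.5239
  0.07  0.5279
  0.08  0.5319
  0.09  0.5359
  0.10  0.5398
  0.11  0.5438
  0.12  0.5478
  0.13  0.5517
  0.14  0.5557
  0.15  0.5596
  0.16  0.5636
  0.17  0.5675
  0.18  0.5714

10.74

σ√T = 0.3·√0.5 = 0.2121
ln(S/K) + (r − q + σ²/2)T = ln(121/122) + (0.054 − 0.013 + 0.3²/2)·0.5 = -0.0082 + 0.0430 = 0.0348
d₁ = 0.0348 / 0.2121 = 0.1639 which rounds to 0.16
d₂ = d₁ − σ√T = 0.1639 − 0.2121 = -0.0482 which rounds to -0.05
exp(−qT) = exp(−0.013·0.5) = 0.9935;  exp(−rT) = exp(−0.054·0.5) = 0.9734
N(d₁) = N(0.16) = 0.5636;  N(d₂) = N(-0.05) = 0.4801
C = 121·0.9935·0.5636 − 122·0.9734·0.4801 = 67.7523 − 57.0142 = 10.7381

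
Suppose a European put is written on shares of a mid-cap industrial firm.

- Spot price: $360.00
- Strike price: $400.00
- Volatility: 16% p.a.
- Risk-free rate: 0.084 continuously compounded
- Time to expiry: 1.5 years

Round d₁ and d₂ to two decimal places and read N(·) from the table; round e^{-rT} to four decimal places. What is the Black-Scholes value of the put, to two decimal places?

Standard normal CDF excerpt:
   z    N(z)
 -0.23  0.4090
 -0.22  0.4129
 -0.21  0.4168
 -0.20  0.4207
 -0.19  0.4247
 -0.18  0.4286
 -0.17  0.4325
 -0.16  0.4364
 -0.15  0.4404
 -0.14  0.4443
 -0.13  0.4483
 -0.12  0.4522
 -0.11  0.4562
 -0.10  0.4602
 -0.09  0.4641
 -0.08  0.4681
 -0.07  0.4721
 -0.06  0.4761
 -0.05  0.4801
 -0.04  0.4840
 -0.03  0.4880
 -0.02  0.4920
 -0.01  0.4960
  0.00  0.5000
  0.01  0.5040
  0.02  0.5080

σ√T = 0.16 × 1.2247 = 0.1960
ln(S/K) + (r + σ²/2)T = ln(360/400) + (0.084 + 0.16²/2)·1.5 = -0.1054 + 0.1452 = 0.0398
d₁ = 0.0398 / 0.1960 = 0.2033 ≈ 0.20
d₂ = d₁ − σ√T = 0.2033 − 0.1960 = 0.0073 ≈ 0.01
e^(−rT) = e^(−0.084·1.5) = 0.8816
P = 400·0.8816·N(-0.01) − 360·N(-0.20) = 400·0.8816·0.4960 − 360·0.4207 = 174.9094 − 151.4520 = 23.4574

$23.46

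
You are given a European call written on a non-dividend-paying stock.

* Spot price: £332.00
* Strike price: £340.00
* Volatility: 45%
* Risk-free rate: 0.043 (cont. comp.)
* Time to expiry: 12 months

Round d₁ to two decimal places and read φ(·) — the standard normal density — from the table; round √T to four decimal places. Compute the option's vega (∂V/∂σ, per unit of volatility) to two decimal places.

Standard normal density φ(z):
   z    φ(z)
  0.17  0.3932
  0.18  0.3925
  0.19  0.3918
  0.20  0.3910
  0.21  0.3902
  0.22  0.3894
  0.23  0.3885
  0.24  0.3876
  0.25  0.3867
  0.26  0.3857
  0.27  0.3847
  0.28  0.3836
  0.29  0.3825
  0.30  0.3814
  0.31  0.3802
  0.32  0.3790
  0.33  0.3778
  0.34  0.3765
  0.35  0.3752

127.72

T = 1;  σ√T = 0.4500
ln(S/K) + (r + σ²/2)T = ln(332/340) + (0.043 + 0.45²/2)·1 = -0.0238 + 0.1442 = 0.1204
d₁ = 0.1204 / 0.4500 = 0.2676 ⇒ 0.27
√T = √1 = 1.0000
φ(d₁) = φ(0.27) = 0.3847
vega = S·φ(d₁)·√T = 332·0.3847·1.0000 = 127.7204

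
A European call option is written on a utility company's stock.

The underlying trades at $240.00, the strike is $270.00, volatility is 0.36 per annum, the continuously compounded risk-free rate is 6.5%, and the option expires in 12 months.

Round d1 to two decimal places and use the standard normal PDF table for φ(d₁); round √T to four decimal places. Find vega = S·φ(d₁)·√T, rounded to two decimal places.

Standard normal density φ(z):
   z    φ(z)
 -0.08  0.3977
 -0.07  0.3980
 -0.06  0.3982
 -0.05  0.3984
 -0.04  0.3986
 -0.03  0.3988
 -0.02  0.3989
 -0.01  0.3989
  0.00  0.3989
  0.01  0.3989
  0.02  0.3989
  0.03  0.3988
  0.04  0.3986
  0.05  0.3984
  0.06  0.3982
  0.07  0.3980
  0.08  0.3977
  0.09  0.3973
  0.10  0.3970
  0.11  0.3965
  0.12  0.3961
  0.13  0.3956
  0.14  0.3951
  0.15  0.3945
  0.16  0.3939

95.71

T = 1;  σ√T = 0.3600
ln(S/K) + (r + σ²/2)T = ln(240/270) + (0.065 + 0.36²/2)·1 = -0.1178 + 0.1298 = 0.0120
d₁ = 0.0120 / 0.3600 = 0.0334 ≈ 0.03
√T = √1 = 1.0000
φ(d₁) = φ(0.03) = 0.3988
vega = S·φ(d₁)·√T = 240·0.3988·1.0000 = 95.7120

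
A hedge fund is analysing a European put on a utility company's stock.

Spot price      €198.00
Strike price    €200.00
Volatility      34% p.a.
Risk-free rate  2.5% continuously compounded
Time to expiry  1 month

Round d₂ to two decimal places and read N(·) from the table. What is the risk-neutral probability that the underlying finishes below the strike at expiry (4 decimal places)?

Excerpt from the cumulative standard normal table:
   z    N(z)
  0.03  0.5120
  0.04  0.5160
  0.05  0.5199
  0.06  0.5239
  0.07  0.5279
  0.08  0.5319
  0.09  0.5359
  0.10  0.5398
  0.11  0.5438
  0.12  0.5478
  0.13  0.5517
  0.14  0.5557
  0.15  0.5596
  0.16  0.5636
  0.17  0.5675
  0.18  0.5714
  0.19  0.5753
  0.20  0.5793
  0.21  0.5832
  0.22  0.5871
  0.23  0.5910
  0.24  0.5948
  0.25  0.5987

0.5517

T = 0.08333;  σ√T = 0.0981
d₁ = [ln(198/200) + (0.025 + 0.34²/2)·0.08333] / 0.0981 = [-0.0101 + 0.0069] / 0.0981 = -0.0321 ⇒ -0.03
d₂ = d₁ − σ√T = -0.0321 − 0.0981 = -0.1302 ⇒ -0.13
Pr(exercise) under Q = N(−d₂) = N(0.13) = 0.5517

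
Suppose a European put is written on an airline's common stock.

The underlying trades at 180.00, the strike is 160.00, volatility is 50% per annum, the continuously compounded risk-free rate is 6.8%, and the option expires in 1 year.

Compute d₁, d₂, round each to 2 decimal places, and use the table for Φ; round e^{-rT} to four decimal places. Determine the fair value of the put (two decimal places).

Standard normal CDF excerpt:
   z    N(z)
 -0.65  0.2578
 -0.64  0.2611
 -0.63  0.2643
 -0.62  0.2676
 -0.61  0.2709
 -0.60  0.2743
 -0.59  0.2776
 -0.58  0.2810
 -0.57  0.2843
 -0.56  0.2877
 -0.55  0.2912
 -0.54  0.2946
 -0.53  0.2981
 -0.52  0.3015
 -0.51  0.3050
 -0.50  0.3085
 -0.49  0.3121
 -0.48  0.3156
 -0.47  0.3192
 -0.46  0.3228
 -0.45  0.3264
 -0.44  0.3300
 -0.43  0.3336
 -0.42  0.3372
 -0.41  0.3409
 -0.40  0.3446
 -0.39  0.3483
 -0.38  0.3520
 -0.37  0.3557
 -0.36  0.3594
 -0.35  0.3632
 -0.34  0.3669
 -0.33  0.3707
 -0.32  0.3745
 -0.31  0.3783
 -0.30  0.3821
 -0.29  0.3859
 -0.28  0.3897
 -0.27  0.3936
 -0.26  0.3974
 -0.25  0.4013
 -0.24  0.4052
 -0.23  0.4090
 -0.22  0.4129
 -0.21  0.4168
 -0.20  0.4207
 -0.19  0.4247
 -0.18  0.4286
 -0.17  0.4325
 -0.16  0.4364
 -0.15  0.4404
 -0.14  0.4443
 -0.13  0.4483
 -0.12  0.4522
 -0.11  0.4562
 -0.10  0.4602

σ√T = 0.5·√1 = 0.5000
d₁ = [ln(180/160) + (0.068 + ½·0.5²)·1] / (σ√T) = (0.1178 + 0.1930) / 0.5000 = 0.6216 → 0.62
d₂ = 0.6216 − 0.5000 = 0.1216 → 0.12
e^(−rT) = e^(−0.068·1) = 0.9343
N(−d₂) = N(-0.12) = 0.4522;  N(−d₁) = N(-0.62) = 0.2676
P = 160·0.9343·0.4522 − 180·0.2676 = 67.5985 − 48.1680 = 19.4305

19.43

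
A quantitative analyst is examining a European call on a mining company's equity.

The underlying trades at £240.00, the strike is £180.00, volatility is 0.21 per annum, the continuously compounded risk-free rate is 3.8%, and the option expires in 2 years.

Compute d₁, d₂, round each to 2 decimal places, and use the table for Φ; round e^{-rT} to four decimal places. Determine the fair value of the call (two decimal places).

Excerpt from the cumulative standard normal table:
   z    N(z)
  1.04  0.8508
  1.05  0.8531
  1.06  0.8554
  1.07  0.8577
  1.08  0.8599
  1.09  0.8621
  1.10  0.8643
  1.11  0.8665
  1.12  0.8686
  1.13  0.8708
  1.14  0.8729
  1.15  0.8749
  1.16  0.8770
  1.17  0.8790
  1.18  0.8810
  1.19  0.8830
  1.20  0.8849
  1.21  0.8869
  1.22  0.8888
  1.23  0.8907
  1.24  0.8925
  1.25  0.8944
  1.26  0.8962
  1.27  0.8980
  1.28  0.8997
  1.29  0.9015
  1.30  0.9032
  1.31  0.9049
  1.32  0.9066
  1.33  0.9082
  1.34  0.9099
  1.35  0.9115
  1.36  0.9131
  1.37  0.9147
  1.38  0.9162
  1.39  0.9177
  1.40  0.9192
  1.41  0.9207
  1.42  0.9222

σ√T = 0.21·√2 = 0.2970
d₁ = [ln(240/180) + (0.038 + 0.21²/2)·2] / 0.2970 = [0.2877 + 0.1201] / 0.2970 = 1.3731 ≈ 1.37
d₂ = d₁ − σ√T = 1.3731 − 0.2970 = 1.0761 ≈ 1.08
e^(−rT) = e^(−0.038·2) = 0.9268
C = 240·N(1.37) − 180·0.9268·N(1.08) = 240·0.9147 − 180·0.9268·0.8599 = 219.5280 − 143.4520 = 76.0760

£76.08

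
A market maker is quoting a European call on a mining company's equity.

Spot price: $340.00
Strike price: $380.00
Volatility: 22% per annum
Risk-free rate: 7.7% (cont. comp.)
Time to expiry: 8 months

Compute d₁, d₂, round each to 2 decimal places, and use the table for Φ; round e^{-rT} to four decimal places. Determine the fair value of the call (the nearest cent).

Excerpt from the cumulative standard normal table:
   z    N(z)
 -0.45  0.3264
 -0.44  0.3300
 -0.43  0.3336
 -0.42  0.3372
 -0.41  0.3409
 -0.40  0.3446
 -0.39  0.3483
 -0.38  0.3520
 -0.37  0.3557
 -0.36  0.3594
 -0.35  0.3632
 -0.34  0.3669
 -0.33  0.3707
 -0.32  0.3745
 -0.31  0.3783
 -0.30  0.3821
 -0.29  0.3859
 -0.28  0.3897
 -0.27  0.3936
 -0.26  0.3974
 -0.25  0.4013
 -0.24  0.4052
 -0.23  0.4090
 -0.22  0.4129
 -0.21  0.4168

$16.04

σ√T = 0.22 × 0.8165 = 0.1796
d₁ = [ln(340/380) + (0.077 + 0.22²/2)·0.6667] / 0.1796 = [-0.1112 + 0.0675] / 0.1796 = -0.2436 ⇒ -0.24
d₂ = d₁ − σ√T = -0.2436 − 0.1796 = -0.4232 ⇒ -0.42
e^(−rT) = e^(−0.077·0.6667) = 0.9500
N(d₁) = N(-0.24) = 0.4052;  N(d₂) = N(-0.42) = 0.3372
C = 340·0.4052 − 380·0.9500·0.3372 = 137.7680 − 121.7292 = 16.0388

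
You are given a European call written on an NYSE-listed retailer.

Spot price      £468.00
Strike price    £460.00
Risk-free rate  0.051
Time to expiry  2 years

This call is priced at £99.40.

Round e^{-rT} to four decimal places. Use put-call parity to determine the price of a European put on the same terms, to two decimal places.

exp(−rT) = exp(−0.051·2) = 0.9030
Put-call parity: C − P = S − K·e^(−rT) = 468 − 460·0.9030 = 468 − 415.3800 = 52.6200
P = C − (C − P) = 99.40 − (52.6200) = 46.7800

£46.78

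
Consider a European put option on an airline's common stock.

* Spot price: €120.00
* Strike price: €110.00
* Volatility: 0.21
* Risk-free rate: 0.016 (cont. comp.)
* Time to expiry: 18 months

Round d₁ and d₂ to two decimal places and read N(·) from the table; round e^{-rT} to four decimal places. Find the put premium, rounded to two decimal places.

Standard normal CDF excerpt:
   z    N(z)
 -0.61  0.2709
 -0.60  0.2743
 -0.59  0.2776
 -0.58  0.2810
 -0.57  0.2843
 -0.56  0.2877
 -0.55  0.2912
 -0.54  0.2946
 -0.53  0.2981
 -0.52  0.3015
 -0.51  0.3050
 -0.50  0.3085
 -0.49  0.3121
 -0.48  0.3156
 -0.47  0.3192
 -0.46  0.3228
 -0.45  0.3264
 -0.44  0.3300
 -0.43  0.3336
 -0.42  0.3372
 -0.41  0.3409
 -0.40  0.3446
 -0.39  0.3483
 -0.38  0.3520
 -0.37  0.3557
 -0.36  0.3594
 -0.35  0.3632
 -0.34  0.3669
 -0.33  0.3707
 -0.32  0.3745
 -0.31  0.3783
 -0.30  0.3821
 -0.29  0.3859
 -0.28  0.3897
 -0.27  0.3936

T = 1.5;  σ√T = 0.2572
d₁ = [ln(120/110) + (0.016 + 0.21²/2)·1.5] / 0.2572 = [0.0870 + 0.0571] / 0.2572 = 0.5602 → 0.56
d₂ = d₁ − σ√T = 0.5602 − 0.2572 = 0.3030 → 0.30
e^(−rT) = e^(−0.016·1.5) = 0.9763
P = 110·0.9763·N(-0.30) − 120·N(-0.56) = 110·0.9763·0.3821 − 120·0.2877 = 41.0349 − 34.5240 = 6.5109

€6.51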